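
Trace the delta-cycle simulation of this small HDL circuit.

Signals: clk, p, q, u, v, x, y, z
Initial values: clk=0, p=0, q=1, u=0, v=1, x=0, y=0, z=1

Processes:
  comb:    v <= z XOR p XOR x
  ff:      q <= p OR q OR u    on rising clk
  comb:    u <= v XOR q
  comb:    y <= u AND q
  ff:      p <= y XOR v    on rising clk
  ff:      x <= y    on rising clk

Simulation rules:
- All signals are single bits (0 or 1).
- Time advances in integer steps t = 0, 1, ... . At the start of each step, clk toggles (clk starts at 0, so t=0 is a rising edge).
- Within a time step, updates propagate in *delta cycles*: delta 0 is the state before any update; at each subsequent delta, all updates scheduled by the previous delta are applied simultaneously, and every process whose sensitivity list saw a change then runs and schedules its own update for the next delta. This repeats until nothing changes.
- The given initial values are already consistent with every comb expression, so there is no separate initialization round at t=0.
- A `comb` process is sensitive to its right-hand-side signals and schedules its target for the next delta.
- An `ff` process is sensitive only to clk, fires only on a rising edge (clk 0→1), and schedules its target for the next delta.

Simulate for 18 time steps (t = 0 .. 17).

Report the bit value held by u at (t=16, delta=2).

0

t0.Δ0 y=0 u=0 z=1 q=1 v=1 clk=0 x=0 p=0
t0.Δ1 y=0 u=0 z=1 q=1 v=1 clk=1 x=0 p=0
t0.Δ2 y=0 u=0 z=1 q=1 v=1 clk=1 x=0 p=1
t0.Δ3 y=0 u=0 z=1 q=1 v=0 clk=1 x=0 p=1
t0.Δ4 y=0 u=1 z=1 q=1 v=0 clk=1 x=0 p=1
t0.Δ5 y=1 u=1 z=1 q=1 v=0 clk=1 x=0 p=1
t1.Δ0 y=1 u=1 z=1 q=1 v=0 clk=1 x=0 p=1
t1.Δ1 y=1 u=1 z=1 q=1 v=0 clk=0 x=0 p=1
t2.Δ0 y=1 u=1 z=1 q=1 v=0 clk=0 x=0 p=1
t2.Δ1 y=1 u=1 z=1 q=1 v=0 clk=1 x=0 p=1
t2.Δ2 y=1 u=1 z=1 q=1 v=0 clk=1 x=1 p=1
t2.Δ3 y=1 u=1 z=1 q=1 v=1 clk=1 x=1 p=1
t2.Δ4 y=1 u=0 z=1 q=1 v=1 clk=1 x=1 p=1
t2.Δ5 y=0 u=0 z=1 q=1 v=1 clk=1 x=1 p=1
t3.Δ0 y=0 u=0 z=1 q=1 v=1 clk=1 x=1 p=1
t3.Δ1 y=0 u=0 z=1 q=1 v=1 clk=0 x=1 p=1
t4.Δ0 y=0 u=0 z=1 q=1 v=1 clk=0 x=1 p=1
t4.Δ1 y=0 u=0 z=1 q=1 v=1 clk=1 x=1 p=1
t4.Δ2 y=0 u=0 z=1 q=1 v=1 clk=1 x=0 p=1
t4.Δ3 y=0 u=0 z=1 q=1 v=0 clk=1 x=0 p=1
t4.Δ4 y=0 u=1 z=1 q=1 v=0 clk=1 x=0 p=1
t4.Δ5 y=1 u=1 z=1 q=1 v=0 clk=1 x=0 p=1
t5.Δ0 y=1 u=1 z=1 q=1 v=0 clk=1 x=0 p=1
t5.Δ1 y=1 u=1 z=1 q=1 v=0 clk=0 x=0 p=1
t6.Δ0 y=1 u=1 z=1 q=1 v=0 clk=0 x=0 p=1
t6.Δ1 y=1 u=1 z=1 q=1 v=0 clk=1 x=0 p=1
t6.Δ2 y=1 u=1 z=1 q=1 v=0 clk=1 x=1 p=1
t6.Δ3 y=1 u=1 z=1 q=1 v=1 clk=1 x=1 p=1
t6.Δ4 y=1 u=0 z=1 q=1 v=1 clk=1 x=1 p=1
t6.Δ5 y=0 u=0 z=1 q=1 v=1 clk=1 x=1 p=1
t7.Δ0 y=0 u=0 z=1 q=1 v=1 clk=1 x=1 p=1
t7.Δ1 y=0 u=0 z=1 q=1 v=1 clk=0 x=1 p=1
t8.Δ0 y=0 u=0 z=1 q=1 v=1 clk=0 x=1 p=1
t8.Δ1 y=0 u=0 z=1 q=1 v=1 clk=1 x=1 p=1
t8.Δ2 y=0 u=0 z=1 q=1 v=1 clk=1 x=0 p=1
t8.Δ3 y=0 u=0 z=1 q=1 v=0 clk=1 x=0 p=1
t8.Δ4 y=0 u=1 z=1 q=1 v=0 clk=1 x=0 p=1
t8.Δ5 y=1 u=1 z=1 q=1 v=0 clk=1 x=0 p=1
t9.Δ0 y=1 u=1 z=1 q=1 v=0 clk=1 x=0 p=1
t9.Δ1 y=1 u=1 z=1 q=1 v=0 clk=0 x=0 p=1
t10.Δ0 y=1 u=1 z=1 q=1 v=0 clk=0 x=0 p=1
t10.Δ1 y=1 u=1 z=1 q=1 v=0 clk=1 x=0 p=1
t10.Δ2 y=1 u=1 z=1 q=1 v=0 clk=1 x=1 p=1
t10.Δ3 y=1 u=1 z=1 q=1 v=1 clk=1 x=1 p=1
t10.Δ4 y=1 u=0 z=1 q=1 v=1 clk=1 x=1 p=1
t10.Δ5 y=0 u=0 z=1 q=1 v=1 clk=1 x=1 p=1
t11.Δ0 y=0 u=0 z=1 q=1 v=1 clk=1 x=1 p=1
t11.Δ1 y=0 u=0 z=1 q=1 v=1 clk=0 x=1 p=1
t12.Δ0 y=0 u=0 z=1 q=1 v=1 clk=0 x=1 p=1
t12.Δ1 y=0 u=0 z=1 q=1 v=1 clk=1 x=1 p=1
t12.Δ2 y=0 u=0 z=1 q=1 v=1 clk=1 x=0 p=1
t12.Δ3 y=0 u=0 z=1 q=1 v=0 clk=1 x=0 p=1
t12.Δ4 y=0 u=1 z=1 q=1 v=0 clk=1 x=0 p=1
t12.Δ5 y=1 u=1 z=1 q=1 v=0 clk=1 x=0 p=1
t13.Δ0 y=1 u=1 z=1 q=1 v=0 clk=1 x=0 p=1
t13.Δ1 y=1 u=1 z=1 q=1 v=0 clk=0 x=0 p=1
t14.Δ0 y=1 u=1 z=1 q=1 v=0 clk=0 x=0 p=1
t14.Δ1 y=1 u=1 z=1 q=1 v=0 clk=1 x=0 p=1
t14.Δ2 y=1 u=1 z=1 q=1 v=0 clk=1 x=1 p=1
t14.Δ3 y=1 u=1 z=1 q=1 v=1 clk=1 x=1 p=1
t14.Δ4 y=1 u=0 z=1 q=1 v=1 clk=1 x=1 p=1
t14.Δ5 y=0 u=0 z=1 q=1 v=1 clk=1 x=1 p=1
t15.Δ0 y=0 u=0 z=1 q=1 v=1 clk=1 x=1 p=1
t15.Δ1 y=0 u=0 z=1 q=1 v=1 clk=0 x=1 p=1
t16.Δ0 y=0 u=0 z=1 q=1 v=1 clk=0 x=1 p=1
t16.Δ1 y=0 u=0 z=1 q=1 v=1 clk=1 x=1 p=1
t16.Δ2 y=0 u=0 z=1 q=1 v=1 clk=1 x=0 p=1
t16.Δ3 y=0 u=0 z=1 q=1 v=0 clk=1 x=0 p=1
t16.Δ4 y=0 u=1 z=1 q=1 v=0 clk=1 x=0 p=1
t16.Δ5 y=1 u=1 z=1 q=1 v=0 clk=1 x=0 p=1
t17.Δ0 y=1 u=1 z=1 q=1 v=0 clk=1 x=0 p=1
t17.Δ1 y=1 u=1 z=1 q=1 v=0 clk=0 x=0 p=1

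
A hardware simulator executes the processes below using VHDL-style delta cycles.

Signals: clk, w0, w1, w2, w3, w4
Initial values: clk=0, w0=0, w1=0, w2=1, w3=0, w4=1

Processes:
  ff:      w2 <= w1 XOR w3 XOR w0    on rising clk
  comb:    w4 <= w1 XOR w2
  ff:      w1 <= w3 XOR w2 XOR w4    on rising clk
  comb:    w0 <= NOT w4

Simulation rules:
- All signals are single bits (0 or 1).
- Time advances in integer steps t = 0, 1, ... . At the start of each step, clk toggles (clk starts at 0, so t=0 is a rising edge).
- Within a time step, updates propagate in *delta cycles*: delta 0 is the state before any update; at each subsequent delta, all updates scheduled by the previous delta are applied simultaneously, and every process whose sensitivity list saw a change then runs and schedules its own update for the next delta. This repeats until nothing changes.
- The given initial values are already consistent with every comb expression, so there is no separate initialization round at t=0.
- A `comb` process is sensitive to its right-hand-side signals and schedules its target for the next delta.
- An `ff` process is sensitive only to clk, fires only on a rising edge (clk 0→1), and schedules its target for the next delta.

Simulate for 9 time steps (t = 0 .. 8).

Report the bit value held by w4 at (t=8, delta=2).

1

[bits: w3,w0,w2,w4,clk,w1]
t=0: Δ0=001100 Δ1=001110 Δ2=000110 Δ3=000010 Δ4=010010 | 4Δ
t=1: Δ0=010010 Δ1=010000 | 1Δ
t=2: Δ0=010000 Δ1=010010 Δ2=011010 Δ3=011110 Δ4=001110 | 4Δ
t=3: Δ0=001110 Δ1=001100 | 1Δ
t=4: Δ0=001100 Δ1=001110 Δ2=000110 Δ3=000010 Δ4=010010 | 4Δ
t=5: Δ0=010010 Δ1=010000 | 1Δ
t=6: Δ0=010000 Δ1=010010 Δ2=011010 Δ3=011110 Δ4=001110 | 4Δ
t=7: Δ0=001110 Δ1=001100 | 1Δ
t=8: Δ0=001100 Δ1=001110 Δ2=000110 Δ3=000010 Δ4=010010 | 4Δ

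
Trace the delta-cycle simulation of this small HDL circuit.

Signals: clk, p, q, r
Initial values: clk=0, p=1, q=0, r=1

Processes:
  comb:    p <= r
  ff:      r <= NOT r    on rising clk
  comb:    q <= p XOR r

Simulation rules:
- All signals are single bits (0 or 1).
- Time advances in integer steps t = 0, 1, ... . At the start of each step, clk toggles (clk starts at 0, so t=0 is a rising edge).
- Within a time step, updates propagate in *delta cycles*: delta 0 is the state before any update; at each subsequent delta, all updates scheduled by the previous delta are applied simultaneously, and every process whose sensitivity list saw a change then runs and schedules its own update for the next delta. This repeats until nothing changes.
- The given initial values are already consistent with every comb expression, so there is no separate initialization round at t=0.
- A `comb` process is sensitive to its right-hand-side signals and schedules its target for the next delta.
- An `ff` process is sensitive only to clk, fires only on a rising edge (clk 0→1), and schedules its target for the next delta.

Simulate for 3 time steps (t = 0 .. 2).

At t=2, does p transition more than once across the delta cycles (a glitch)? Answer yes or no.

no

t=0 Δ0: clk=0 q=0 p=1 r=1
  Δ1: clk:0→1
  Δ2: r:1→0
  Δ3: q:0→1, p:1→0
  Δ4: q:1→0
  (4Δ to stable)
t=1 Δ0: clk=1 q=0 p=0 r=0
  Δ1: clk:1→0
  (1Δ to stable)
t=2 Δ0: clk=0 q=0 p=0 r=0
  Δ1: clk:0→1
  Δ2: r:0→1
  Δ3: q:0→1, p:0→1
  Δ4: q:1→0
  (4Δ to stable)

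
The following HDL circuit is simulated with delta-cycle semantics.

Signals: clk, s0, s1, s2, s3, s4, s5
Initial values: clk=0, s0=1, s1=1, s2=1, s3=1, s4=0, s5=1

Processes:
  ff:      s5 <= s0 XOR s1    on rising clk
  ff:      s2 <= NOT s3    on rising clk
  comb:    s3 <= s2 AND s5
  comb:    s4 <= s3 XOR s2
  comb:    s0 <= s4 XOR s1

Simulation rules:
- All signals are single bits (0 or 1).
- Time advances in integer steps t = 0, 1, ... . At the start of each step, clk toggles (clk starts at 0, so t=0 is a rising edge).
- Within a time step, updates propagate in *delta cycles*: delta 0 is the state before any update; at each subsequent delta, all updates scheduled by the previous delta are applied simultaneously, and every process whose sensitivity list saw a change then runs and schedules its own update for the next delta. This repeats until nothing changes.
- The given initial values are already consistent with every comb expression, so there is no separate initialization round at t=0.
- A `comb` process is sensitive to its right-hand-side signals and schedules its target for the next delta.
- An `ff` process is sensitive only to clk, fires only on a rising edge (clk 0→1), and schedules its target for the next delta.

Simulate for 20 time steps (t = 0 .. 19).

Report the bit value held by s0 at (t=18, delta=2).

t0.Δ0 s5=1 s2=1 s4=0 s1=1 clk=0 s3=1 s0=1
t0.Δ1 s5=1 s2=1 s4=0 s1=1 clk=1 s3=1 s0=1
t0.Δ2 s5=0 s2=0 s4=0 s1=1 clk=1 s3=1 s0=1
t0.Δ3 s5=0 s2=0 s4=1 s1=1 clk=1 s3=0 s0=1
t0.Δ4 s5=0 s2=0 s4=0 s1=1 clk=1 s3=0 s0=0
t0.Δ5 s5=0 s2=0 s4=0 s1=1 clk=1 s3=0 s0=1
t1.Δ0 s5=0 s2=0 s4=0 s1=1 clk=1 s3=0 s0=1
t1.Δ1 s5=0 s2=0 s4=0 s1=1 clk=0 s3=0 s0=1
t2.Δ0 s5=0 s2=0 s4=0 s1=1 clk=0 s3=0 s0=1
t2.Δ1 s5=0 s2=0 s4=0 s1=1 clk=1 s3=0 s0=1
t2.Δ2 s5=0 s2=1 s4=0 s1=1 clk=1 s3=0 s0=1
t2.Δ3 s5=0 s2=1 s4=1 s1=1 clk=1 s3=0 s0=1
t2.Δ4 s5=0 s2=1 s4=1 s1=1 clk=1 s3=0 s0=0
t3.Δ0 s5=0 s2=1 s4=1 s1=1 clk=1 s3=0 s0=0
t3.Δ1 s5=0 s2=1 s4=1 s1=1 clk=0 s3=0 s0=0
t4.Δ0 s5=0 s2=1 s4=1 s1=1 clk=0 s3=0 s0=0
t4.Δ1 s5=0 s2=1 s4=1 s1=1 clk=1 s3=0 s0=0
t4.Δ2 s5=1 s2=1 s4=1 s1=1 clk=1 s3=0 s0=0
t4.Δ3 s5=1 s2=1 s4=1 s1=1 clk=1 s3=1 s0=0
t4.Δ4 s5=1 s2=1 s4=0 s1=1 clk=1 s3=1 s0=0
t4.Δ5 s5=1 s2=1 s4=0 s1=1 clk=1 s3=1 s0=1
t5.Δ0 s5=1 s2=1 s4=0 s1=1 clk=1 s3=1 s0=1
t5.Δ1 s5=1 s2=1 s4=0 s1=1 clk=0 s3=1 s0=1
t6.Δ0 s5=1 s2=1 s4=0 s1=1 clk=0 s3=1 s0=1
t6.Δ1 s5=1 s2=1 s4=0 s1=1 clk=1 s3=1 s0=1
t6.Δ2 s5=0 s2=0 s4=0 s1=1 clk=1 s3=1 s0=1
t6.Δ3 s5=0 s2=0 s4=1 s1=1 clk=1 s3=0 s0=1
t6.Δ4 s5=0 s2=0 s4=0 s1=1 clk=1 s3=0 s0=0
t6.Δ5 s5=0 s2=0 s4=0 s1=1 clk=1 s3=0 s0=1
t7.Δ0 s5=0 s2=0 s4=0 s1=1 clk=1 s3=0 s0=1
t7.Δ1 s5=0 s2=0 s4=0 s1=1 clk=0 s3=0 s0=1
t8.Δ0 s5=0 s2=0 s4=0 s1=1 clk=0 s3=0 s0=1
t8.Δ1 s5=0 s2=0 s4=0 s1=1 clk=1 s3=0 s0=1
t8.Δ2 s5=0 s2=1 s4=0 s1=1 clk=1 s3=0 s0=1
t8.Δ3 s5=0 s2=1 s4=1 s1=1 clk=1 s3=0 s0=1
t8.Δ4 s5=0 s2=1 s4=1 s1=1 clk=1 s3=0 s0=0
t9.Δ0 s5=0 s2=1 s4=1 s1=1 clk=1 s3=0 s0=0
t9.Δ1 s5=0 s2=1 s4=1 s1=1 clk=0 s3=0 s0=0
t10.Δ0 s5=0 s2=1 s4=1 s1=1 clk=0 s3=0 s0=0
t10.Δ1 s5=0 s2=1 s4=1 s1=1 clk=1 s3=0 s0=0
t10.Δ2 s5=1 s2=1 s4=1 s1=1 clk=1 s3=0 s0=0
t10.Δ3 s5=1 s2=1 s4=1 s1=1 clk=1 s3=1 s0=0
t10.Δ4 s5=1 s2=1 s4=0 s1=1 clk=1 s3=1 s0=0
t10.Δ5 s5=1 s2=1 s4=0 s1=1 clk=1 s3=1 s0=1
t11.Δ0 s5=1 s2=1 s4=0 s1=1 clk=1 s3=1 s0=1
t11.Δ1 s5=1 s2=1 s4=0 s1=1 clk=0 s3=1 s0=1
t12.Δ0 s5=1 s2=1 s4=0 s1=1 clk=0 s3=1 s0=1
t12.Δ1 s5=1 s2=1 s4=0 s1=1 clk=1 s3=1 s0=1
t12.Δ2 s5=0 s2=0 s4=0 s1=1 clk=1 s3=1 s0=1
t12.Δ3 s5=0 s2=0 s4=1 s1=1 clk=1 s3=0 s0=1
t12.Δ4 s5=0 s2=0 s4=0 s1=1 clk=1 s3=0 s0=0
t12.Δ5 s5=0 s2=0 s4=0 s1=1 clk=1 s3=0 s0=1
t13.Δ0 s5=0 s2=0 s4=0 s1=1 clk=1 s3=0 s0=1
t13.Δ1 s5=0 s2=0 s4=0 s1=1 clk=0 s3=0 s0=1
t14.Δ0 s5=0 s2=0 s4=0 s1=1 clk=0 s3=0 s0=1
t14.Δ1 s5=0 s2=0 s4=0 s1=1 clk=1 s3=0 s0=1
t14.Δ2 s5=0 s2=1 s4=0 s1=1 clk=1 s3=0 s0=1
t14.Δ3 s5=0 s2=1 s4=1 s1=1 clk=1 s3=0 s0=1
t14.Δ4 s5=0 s2=1 s4=1 s1=1 clk=1 s3=0 s0=0
t15.Δ0 s5=0 s2=1 s4=1 s1=1 clk=1 s3=0 s0=0
t15.Δ1 s5=0 s2=1 s4=1 s1=1 clk=0 s3=0 s0=0
t16.Δ0 s5=0 s2=1 s4=1 s1=1 clk=0 s3=0 s0=0
t16.Δ1 s5=0 s2=1 s4=1 s1=1 clk=1 s3=0 s0=0
t16.Δ2 s5=1 s2=1 s4=1 s1=1 clk=1 s3=0 s0=0
t16.Δ3 s5=1 s2=1 s4=1 s1=1 clk=1 s3=1 s0=0
t16.Δ4 s5=1 s2=1 s4=0 s1=1 clk=1 s3=1 s0=0
t16.Δ5 s5=1 s2=1 s4=0 s1=1 clk=1 s3=1 s0=1
t17.Δ0 s5=1 s2=1 s4=0 s1=1 clk=1 s3=1 s0=1
t17.Δ1 s5=1 s2=1 s4=0 s1=1 clk=0 s3=1 s0=1
t18.Δ0 s5=1 s2=1 s4=0 s1=1 clk=0 s3=1 s0=1
t18.Δ1 s5=1 s2=1 s4=0 s1=1 clk=1 s3=1 s0=1
t18.Δ2 s5=0 s2=0 s4=0 s1=1 clk=1 s3=1 s0=1
t18.Δ3 s5=0 s2=0 s4=1 s1=1 clk=1 s3=0 s0=1
t18.Δ4 s5=0 s2=0 s4=0 s1=1 clk=1 s3=0 s0=0
t18.Δ5 s5=0 s2=0 s4=0 s1=1 clk=1 s3=0 s0=1
t19.Δ0 s5=0 s2=0 s4=0 s1=1 clk=1 s3=0 s0=1
t19.Δ1 s5=0 s2=0 s4=0 s1=1 clk=0 s3=0 s0=1

1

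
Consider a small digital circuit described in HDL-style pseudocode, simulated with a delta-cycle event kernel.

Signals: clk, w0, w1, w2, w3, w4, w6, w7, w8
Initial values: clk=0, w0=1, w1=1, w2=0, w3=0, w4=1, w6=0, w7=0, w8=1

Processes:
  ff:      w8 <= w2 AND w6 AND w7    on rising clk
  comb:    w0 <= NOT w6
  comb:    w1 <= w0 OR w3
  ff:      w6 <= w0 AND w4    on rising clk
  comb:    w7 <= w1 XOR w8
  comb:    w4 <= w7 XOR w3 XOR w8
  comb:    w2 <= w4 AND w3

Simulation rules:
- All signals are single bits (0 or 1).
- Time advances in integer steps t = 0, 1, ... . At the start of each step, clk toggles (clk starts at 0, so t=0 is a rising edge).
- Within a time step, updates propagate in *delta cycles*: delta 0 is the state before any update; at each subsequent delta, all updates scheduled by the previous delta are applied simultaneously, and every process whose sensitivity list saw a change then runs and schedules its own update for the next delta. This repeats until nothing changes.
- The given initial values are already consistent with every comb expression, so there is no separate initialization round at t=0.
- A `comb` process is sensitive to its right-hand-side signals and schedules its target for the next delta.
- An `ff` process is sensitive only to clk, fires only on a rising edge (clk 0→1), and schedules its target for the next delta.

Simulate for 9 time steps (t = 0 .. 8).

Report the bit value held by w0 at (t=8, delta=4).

0

[bits: w6,w1,w3,clk,w0,w7,w2,w8,w4]
t=0: Δ0=010010011 Δ1=010110011 Δ2=110110001 Δ3=110101000 Δ4=100101001 Δ5=100100001 Δ6=100100000 | 6Δ
t=1: Δ0=100100000 Δ1=100000000 | 1Δ
t=2: Δ0=100000000 Δ1=100100000 Δ2=000100000 Δ3=000110000 Δ4=010110000 Δ5=010111000 Δ6=010111001 | 6Δ
t=3: Δ0=010111001 Δ1=010011001 | 1Δ
t=4: Δ0=010011001 Δ1=010111001 Δ2=110111001 Δ3=110101001 Δ4=100101001 Δ5=100100001 Δ6=100100000 | 6Δ
t=5: Δ0=100100000 Δ1=100000000 | 1Δ
t=6: Δ0=100000000 Δ1=100100000 Δ2=000100000 Δ3=000110000 Δ4=010110000 Δ5=010111000 Δ6=010111001 | 6Δ
t=7: Δ0=010111001 Δ1=010011001 | 1Δ
t=8: Δ0=010011001 Δ1=010111001 Δ2=110111001 Δ3=110101001 Δ4=100101001 Δ5=100100001 Δ6=100100000 | 6Δ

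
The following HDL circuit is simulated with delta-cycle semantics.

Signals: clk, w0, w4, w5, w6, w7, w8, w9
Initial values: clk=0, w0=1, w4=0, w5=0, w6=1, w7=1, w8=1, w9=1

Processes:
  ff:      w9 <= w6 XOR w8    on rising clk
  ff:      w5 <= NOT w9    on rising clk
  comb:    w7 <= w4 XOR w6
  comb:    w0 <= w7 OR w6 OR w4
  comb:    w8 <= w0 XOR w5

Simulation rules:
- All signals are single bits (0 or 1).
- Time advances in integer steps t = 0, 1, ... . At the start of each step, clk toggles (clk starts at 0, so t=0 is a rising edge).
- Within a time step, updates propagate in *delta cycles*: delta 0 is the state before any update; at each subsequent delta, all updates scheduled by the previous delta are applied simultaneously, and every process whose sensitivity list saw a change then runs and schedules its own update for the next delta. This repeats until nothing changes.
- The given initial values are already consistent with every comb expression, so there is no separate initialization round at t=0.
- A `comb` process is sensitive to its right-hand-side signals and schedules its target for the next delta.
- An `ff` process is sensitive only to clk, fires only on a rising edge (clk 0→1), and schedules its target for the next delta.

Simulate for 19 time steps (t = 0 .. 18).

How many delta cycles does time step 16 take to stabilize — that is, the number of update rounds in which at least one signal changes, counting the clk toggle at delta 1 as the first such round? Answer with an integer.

t=0 Δ0: w4=0 w0=1 w5=0 w9=1 w6=1 w8=1 clk=0 w7=1
  Δ1: clk:0→1
  Δ2: w9:1→0
  (2Δ to stable)
t=1 Δ0: w4=0 w0=1 w5=0 w9=0 w6=1 w8=1 clk=1 w7=1
  Δ1: clk:1→0
  (1Δ to stable)
t=2 Δ0: w4=0 w0=1 w5=0 w9=0 w6=1 w8=1 clk=0 w7=1
  Δ1: clk:0→1
  Δ2: w5:0→1
  Δ3: w8:1→0
  (3Δ to stable)
t=3 Δ0: w4=0 w0=1 w5=1 w9=0 w6=1 w8=0 clk=1 w7=1
  Δ1: clk:1→0
  (1Δ to stable)
t=4 Δ0: w4=0 w0=1 w5=1 w9=0 w6=1 w8=0 clk=0 w7=1
  Δ1: clk:0→1
  Δ2: w9:0→1
  (2Δ to stable)
t=5 Δ0: w4=0 w0=1 w5=1 w9=1 w6=1 w8=0 clk=1 w7=1
  Δ1: clk:1→0
  (1Δ to stable)
t=6 Δ0: w4=0 w0=1 w5=1 w9=1 w6=1 w8=0 clk=0 w7=1
  Δ1: clk:0→1
  Δ2: w5:1→0
  Δ3: w8:0→1
  (3Δ to stable)
t=7 Δ0: w4=0 w0=1 w5=0 w9=1 w6=1 w8=1 clk=1 w7=1
  Δ1: clk:1→0
  (1Δ to stable)
t=8 Δ0: w4=0 w0=1 w5=0 w9=1 w6=1 w8=1 clk=0 w7=1
  Δ1: clk:0→1
  Δ2: w9:1→0
  (2Δ to stable)
t=9 Δ0: w4=0 w0=1 w5=0 w9=0 w6=1 w8=1 clk=1 w7=1
  Δ1: clk:1→0
  (1Δ to stable)
t=10 Δ0: w4=0 w0=1 w5=0 w9=0 w6=1 w8=1 clk=0 w7=1
  Δ1: clk:0→1
  Δ2: w5:0→1
  Δ3: w8:1→0
  (3Δ to stable)
t=11 Δ0: w4=0 w0=1 w5=1 w9=0 w6=1 w8=0 clk=1 w7=1
  Δ1: clk:1→0
  (1Δ to stable)
t=12 Δ0: w4=0 w0=1 w5=1 w9=0 w6=1 w8=0 clk=0 w7=1
  Δ1: clk:0→1
  Δ2: w9:0→1
  (2Δ to stable)
t=13 Δ0: w4=0 w0=1 w5=1 w9=1 w6=1 w8=0 clk=1 w7=1
  Δ1: clk:1→0
  (1Δ to stable)
t=14 Δ0: w4=0 w0=1 w5=1 w9=1 w6=1 w8=0 clk=0 w7=1
  Δ1: clk:0→1
  Δ2: w5:1→0
  Δ3: w8:0→1
  (3Δ to stable)
t=15 Δ0: w4=0 w0=1 w5=0 w9=1 w6=1 w8=1 clk=1 w7=1
  Δ1: clk:1→0
  (1Δ to stable)
t=16 Δ0: w4=0 w0=1 w5=0 w9=1 w6=1 w8=1 clk=0 w7=1
  Δ1: clk:0→1
  Δ2: w9:1→0
  (2Δ to stable)
t=17 Δ0: w4=0 w0=1 w5=0 w9=0 w6=1 w8=1 clk=1 w7=1
  Δ1: clk:1→0
  (1Δ to stable)
t=18 Δ0: w4=0 w0=1 w5=0 w9=0 w6=1 w8=1 clk=0 w7=1
  Δ1: clk:0→1
  Δ2: w5:0→1
  Δ3: w8:1→0
  (3Δ to stable)

2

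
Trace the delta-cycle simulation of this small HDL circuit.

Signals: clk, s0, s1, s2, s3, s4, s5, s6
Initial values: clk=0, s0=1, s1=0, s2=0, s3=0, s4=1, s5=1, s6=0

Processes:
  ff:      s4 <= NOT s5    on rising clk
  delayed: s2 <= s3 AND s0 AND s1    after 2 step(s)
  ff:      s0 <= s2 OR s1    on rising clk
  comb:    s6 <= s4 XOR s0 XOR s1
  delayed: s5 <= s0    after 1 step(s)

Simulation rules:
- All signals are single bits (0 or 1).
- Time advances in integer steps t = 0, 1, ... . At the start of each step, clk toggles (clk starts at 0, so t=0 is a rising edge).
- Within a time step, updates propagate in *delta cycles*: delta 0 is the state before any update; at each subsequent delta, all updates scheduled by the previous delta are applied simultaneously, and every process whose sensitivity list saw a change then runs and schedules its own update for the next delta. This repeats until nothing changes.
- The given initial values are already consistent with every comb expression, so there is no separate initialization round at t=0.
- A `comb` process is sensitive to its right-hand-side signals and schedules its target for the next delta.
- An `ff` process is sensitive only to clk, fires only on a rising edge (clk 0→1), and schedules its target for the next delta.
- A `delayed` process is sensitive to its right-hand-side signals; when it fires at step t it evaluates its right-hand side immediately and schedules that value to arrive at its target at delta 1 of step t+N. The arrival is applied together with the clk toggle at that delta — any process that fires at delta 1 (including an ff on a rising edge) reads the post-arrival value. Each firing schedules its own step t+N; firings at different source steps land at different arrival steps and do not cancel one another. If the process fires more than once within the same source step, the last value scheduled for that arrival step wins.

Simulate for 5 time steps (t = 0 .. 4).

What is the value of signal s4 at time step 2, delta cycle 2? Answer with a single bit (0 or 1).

[bits: s4,s6,s2,clk,s3,s0,s5,s1]
t=0: Δ0=10000110 Δ1=10010110 Δ2=00010010 | 2Δ
t=1: Δ0=00010010 Δ1=00000000 | 1Δ
t=2: Δ0=00000000 Δ1=00010000 Δ2=10010000 Δ3=11010000 | 3Δ
t=3: Δ0=11010000 Δ1=11000000 | 1Δ
t=4: Δ0=11000000 Δ1=11010000 | 1Δ

1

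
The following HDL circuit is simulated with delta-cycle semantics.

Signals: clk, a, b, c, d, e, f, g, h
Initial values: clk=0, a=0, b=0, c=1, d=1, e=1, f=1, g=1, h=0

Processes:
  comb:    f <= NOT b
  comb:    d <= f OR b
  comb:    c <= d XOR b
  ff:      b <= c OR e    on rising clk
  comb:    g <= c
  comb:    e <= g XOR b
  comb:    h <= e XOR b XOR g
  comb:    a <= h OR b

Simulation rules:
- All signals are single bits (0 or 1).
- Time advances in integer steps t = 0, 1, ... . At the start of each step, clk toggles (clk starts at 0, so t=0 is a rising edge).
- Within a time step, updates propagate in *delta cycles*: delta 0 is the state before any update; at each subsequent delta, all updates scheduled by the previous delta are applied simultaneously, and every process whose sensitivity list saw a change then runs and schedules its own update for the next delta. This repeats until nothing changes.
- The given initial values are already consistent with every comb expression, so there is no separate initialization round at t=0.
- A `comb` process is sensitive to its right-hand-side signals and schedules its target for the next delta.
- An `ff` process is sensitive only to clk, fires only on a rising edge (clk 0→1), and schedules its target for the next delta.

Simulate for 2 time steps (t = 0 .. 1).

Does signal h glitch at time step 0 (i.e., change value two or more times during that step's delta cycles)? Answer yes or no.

yes

[bits: a,d,clk,h,c,b,g,e,f]
t=0: Δ0=010010111 Δ1=011010111 Δ2=011011111 Δ3=111101100 Δ4=111001000 Δ5=111101010 Δ6=111001010 | 6Δ
t=1: Δ0=111001010 Δ1=110001010 | 1Δ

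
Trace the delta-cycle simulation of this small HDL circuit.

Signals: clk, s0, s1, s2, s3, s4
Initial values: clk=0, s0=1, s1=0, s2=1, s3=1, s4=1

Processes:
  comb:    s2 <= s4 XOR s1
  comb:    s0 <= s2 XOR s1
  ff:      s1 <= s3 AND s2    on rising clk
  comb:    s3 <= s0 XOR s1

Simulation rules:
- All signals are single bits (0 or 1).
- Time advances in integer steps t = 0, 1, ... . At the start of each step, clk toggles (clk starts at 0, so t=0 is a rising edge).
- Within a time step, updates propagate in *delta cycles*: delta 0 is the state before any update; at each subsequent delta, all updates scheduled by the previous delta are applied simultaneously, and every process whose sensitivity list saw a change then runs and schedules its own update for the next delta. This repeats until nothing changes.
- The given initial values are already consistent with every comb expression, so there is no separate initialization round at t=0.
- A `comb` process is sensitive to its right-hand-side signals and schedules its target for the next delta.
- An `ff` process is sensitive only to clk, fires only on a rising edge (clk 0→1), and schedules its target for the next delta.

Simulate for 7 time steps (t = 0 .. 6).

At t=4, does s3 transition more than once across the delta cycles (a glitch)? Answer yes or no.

yes

[bits: clk,s0,s4,s2,s1,s3]
t=0: Δ0=011101 Δ1=111101 Δ2=111111 Δ3=101010 Δ4=111011 Δ5=111010 | 5Δ
t=1: Δ0=111010 Δ1=011010 | 1Δ
t=2: Δ0=011010 Δ1=111010 Δ2=111000 Δ3=101101 Δ4=111100 Δ5=111101 | 5Δ
t=3: Δ0=111101 Δ1=011101 | 1Δ
t=4: Δ0=011101 Δ1=111101 Δ2=111111 Δ3=101010 Δ4=111011 Δ5=111010 | 5Δ
t=5: Δ0=111010 Δ1=011010 | 1Δ
t=6: Δ0=011010 Δ1=111010 Δ2=111000 Δ3=101101 Δ4=111100 Δ5=111101 | 5Δ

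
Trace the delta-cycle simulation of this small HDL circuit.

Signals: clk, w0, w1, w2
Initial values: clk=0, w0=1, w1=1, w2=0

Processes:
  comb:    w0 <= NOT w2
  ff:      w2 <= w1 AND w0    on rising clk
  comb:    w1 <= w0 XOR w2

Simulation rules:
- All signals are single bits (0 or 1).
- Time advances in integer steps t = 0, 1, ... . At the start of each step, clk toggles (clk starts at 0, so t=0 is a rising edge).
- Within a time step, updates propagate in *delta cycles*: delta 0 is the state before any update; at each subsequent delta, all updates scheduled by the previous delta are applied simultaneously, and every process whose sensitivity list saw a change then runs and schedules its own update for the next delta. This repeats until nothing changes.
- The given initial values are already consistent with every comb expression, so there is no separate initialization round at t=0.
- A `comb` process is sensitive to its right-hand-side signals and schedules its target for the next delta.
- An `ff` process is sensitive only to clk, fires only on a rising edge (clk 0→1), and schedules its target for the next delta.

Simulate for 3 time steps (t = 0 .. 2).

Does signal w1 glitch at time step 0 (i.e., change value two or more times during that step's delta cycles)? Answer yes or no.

t=0 Δ0: w1=1 w0=1 clk=0 w2=0
  Δ1: clk:0→1
  Δ2: w2:0→1
  Δ3: w1:1→0, w0:1→0
  Δ4: w1:0→1
  (4Δ to stable)
t=1 Δ0: w1=1 w0=0 clk=1 w2=1
  Δ1: clk:1→0
  (1Δ to stable)
t=2 Δ0: w1=1 w0=0 clk=0 w2=1
  Δ1: clk:0→1
  Δ2: w2:1→0
  Δ3: w1:1→0, w0:0→1
  Δ4: w1:0→1
  (4Δ to stable)

yes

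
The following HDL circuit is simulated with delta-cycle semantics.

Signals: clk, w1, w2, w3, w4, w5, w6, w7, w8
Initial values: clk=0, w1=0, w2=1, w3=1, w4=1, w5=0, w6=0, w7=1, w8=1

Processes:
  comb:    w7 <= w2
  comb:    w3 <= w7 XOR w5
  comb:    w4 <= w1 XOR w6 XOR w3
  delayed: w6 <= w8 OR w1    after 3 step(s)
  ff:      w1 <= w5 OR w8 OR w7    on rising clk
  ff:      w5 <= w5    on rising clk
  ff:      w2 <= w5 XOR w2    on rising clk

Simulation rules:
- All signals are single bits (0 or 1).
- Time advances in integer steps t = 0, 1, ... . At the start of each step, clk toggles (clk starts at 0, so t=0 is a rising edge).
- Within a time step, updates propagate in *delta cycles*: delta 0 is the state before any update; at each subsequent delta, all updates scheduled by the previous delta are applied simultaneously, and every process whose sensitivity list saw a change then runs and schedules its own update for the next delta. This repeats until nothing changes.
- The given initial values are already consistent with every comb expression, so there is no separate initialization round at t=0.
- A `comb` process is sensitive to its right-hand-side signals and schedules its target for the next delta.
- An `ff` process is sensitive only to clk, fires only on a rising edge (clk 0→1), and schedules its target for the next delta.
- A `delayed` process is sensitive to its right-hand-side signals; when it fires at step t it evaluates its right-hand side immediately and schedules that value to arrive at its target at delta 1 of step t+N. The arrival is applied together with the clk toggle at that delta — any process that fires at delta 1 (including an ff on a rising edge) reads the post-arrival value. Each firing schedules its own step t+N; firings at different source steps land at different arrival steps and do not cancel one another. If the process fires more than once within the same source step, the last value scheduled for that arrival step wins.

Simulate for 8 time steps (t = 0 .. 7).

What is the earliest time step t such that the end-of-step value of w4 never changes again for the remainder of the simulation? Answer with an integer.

t=0 Δ0: w6=0 w1=0 w5=0 w8=1 w7=1 w3=1 w4=1 w2=1 clk=0
  Δ1: clk:0→1
  Δ2: w1:0→1
  Δ3: w4:1→0
  (3Δ to stable)
t=1 Δ0: w6=0 w1=1 w5=0 w8=1 w7=1 w3=1 w4=0 w2=1 clk=1
  Δ1: clk:1→0
  (1Δ to stable)
t=2 Δ0: w6=0 w1=1 w5=0 w8=1 w7=1 w3=1 w4=0 w2=1 clk=0
  Δ1: clk:0→1
  (1Δ to stable)
t=3 Δ0: w6=0 w1=1 w5=0 w8=1 w7=1 w3=1 w4=0 w2=1 clk=1
  Δ1: w6:0→1, clk:1→0
  Δ2: w4:0→1
  (2Δ to stable)
t=4 Δ0: w6=1 w1=1 w5=0 w8=1 w7=1 w3=1 w4=1 w2=1 clk=0
  Δ1: clk:0→1
  (1Δ to stable)
t=5 Δ0: w6=1 w1=1 w5=0 w8=1 w7=1 w3=1 w4=1 w2=1 clk=1
  Δ1: clk:1→0
  (1Δ to stable)
t=6 Δ0: w6=1 w1=1 w5=0 w8=1 w7=1 w3=1 w4=1 w2=1 clk=0
  Δ1: clk:0→1
  (1Δ to stable)
t=7 Δ0: w6=1 w1=1 w5=0 w8=1 w7=1 w3=1 w4=1 w2=1 clk=1
  Δ1: clk:1→0
  (1Δ to stable)

3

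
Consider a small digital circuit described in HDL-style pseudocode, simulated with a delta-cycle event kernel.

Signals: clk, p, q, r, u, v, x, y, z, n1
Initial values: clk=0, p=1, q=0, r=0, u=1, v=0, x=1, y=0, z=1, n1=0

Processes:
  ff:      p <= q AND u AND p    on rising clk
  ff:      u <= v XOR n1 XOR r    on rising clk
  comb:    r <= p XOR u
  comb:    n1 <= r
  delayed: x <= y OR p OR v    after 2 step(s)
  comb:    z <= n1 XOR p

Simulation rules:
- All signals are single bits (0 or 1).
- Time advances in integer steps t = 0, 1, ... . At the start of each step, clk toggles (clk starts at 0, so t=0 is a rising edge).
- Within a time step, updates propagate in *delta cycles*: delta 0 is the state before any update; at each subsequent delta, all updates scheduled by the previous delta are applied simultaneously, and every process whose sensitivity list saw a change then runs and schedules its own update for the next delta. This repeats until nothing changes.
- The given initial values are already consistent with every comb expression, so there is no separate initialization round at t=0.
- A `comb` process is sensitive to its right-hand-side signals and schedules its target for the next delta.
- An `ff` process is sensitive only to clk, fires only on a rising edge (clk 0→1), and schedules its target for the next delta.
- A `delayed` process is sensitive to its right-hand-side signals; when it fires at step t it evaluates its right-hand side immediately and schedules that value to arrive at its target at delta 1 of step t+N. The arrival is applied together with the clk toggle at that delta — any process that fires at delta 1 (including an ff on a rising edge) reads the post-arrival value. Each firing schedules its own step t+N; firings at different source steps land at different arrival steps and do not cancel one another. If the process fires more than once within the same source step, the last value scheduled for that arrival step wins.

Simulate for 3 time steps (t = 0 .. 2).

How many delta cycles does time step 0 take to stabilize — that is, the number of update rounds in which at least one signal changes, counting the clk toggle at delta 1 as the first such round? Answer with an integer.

3

t0.Δ0 u=1 p=1 x=1 clk=0 y=0 v=0 r=0 z=1 n1=0 q=0
t0.Δ1 u=1 p=1 x=1 clk=1 y=0 v=0 r=0 z=1 n1=0 q=0
t0.Δ2 u=0 p=0 x=1 clk=1 y=0 v=0 r=0 z=1 n1=0 q=0
t0.Δ3 u=0 p=0 x=1 clk=1 y=0 v=0 r=0 z=0 n1=0 q=0
t1.Δ0 u=0 p=0 x=1 clk=1 y=0 v=0 r=0 z=0 n1=0 q=0
t1.Δ1 u=0 p=0 x=1 clk=0 y=0 v=0 r=0 z=0 n1=0 q=0
t2.Δ0 u=0 p=0 x=1 clk=0 y=0 v=0 r=0 z=0 n1=0 q=0
t2.Δ1 u=0 p=0 x=0 clk=1 y=0 v=0 r=0 z=0 n1=0 q=0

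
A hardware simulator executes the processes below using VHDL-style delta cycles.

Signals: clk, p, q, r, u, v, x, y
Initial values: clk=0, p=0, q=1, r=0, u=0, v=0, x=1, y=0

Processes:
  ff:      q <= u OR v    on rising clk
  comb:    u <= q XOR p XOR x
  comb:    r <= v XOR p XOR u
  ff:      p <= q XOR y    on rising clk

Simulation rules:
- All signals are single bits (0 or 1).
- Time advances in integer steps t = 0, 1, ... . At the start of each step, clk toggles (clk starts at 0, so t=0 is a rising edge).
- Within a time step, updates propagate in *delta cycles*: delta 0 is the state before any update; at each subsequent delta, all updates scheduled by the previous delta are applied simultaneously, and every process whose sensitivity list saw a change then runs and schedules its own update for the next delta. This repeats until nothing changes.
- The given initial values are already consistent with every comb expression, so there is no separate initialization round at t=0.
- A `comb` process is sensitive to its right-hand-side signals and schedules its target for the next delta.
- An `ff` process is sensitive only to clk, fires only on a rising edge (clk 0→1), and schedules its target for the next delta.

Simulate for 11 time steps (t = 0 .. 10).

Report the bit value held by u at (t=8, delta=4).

1

[bits: r,x,clk,p,v,u,y,q]
t=0: Δ0=01000001 Δ1=01100001 Δ2=01110000 Δ3=11110000 | 3Δ
t=1: Δ0=11110000 Δ1=11010000 | 1Δ
t=2: Δ0=11010000 Δ1=11110000 Δ2=11100000 Δ3=01100100 Δ4=11100100 | 4Δ
t=3: Δ0=11100100 Δ1=11000100 | 1Δ
t=4: Δ0=11000100 Δ1=11100100 Δ2=11100101 Δ3=11100001 Δ4=01100001 | 4Δ
t=5: Δ0=01100001 Δ1=01000001 | 1Δ
t=6: Δ0=01000001 Δ1=01100001 Δ2=01110000 Δ3=11110000 | 3Δ
t=7: Δ0=11110000 Δ1=11010000 | 1Δ
t=8: Δ0=11010000 Δ1=11110000 Δ2=11100000 Δ3=01100100 Δ4=11100100 | 4Δ
t=9: Δ0=11100100 Δ1=11000100 | 1Δ
t=10: Δ0=11000100 Δ1=11100100 Δ2=11100101 Δ3=11100001 Δ4=01100001 | 4Δ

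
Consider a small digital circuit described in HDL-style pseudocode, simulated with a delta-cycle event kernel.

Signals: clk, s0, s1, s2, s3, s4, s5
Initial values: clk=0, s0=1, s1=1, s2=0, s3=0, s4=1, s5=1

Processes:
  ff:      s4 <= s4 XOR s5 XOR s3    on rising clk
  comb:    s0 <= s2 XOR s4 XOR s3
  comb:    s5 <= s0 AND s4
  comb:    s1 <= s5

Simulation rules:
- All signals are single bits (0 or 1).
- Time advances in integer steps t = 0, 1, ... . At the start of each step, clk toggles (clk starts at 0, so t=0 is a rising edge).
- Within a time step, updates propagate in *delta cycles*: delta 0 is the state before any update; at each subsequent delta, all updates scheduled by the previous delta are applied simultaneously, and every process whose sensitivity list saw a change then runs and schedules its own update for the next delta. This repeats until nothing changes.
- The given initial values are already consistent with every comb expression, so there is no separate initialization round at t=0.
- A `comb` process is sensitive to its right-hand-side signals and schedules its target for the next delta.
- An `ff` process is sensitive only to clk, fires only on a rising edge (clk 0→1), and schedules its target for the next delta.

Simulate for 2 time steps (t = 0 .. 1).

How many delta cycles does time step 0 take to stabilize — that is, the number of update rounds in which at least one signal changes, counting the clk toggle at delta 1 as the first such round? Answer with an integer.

t0.Δ0 clk=0 s4=1 s2=0 s1=1 s3=0 s0=1 s5=1
t0.Δ1 clk=1 s4=1 s2=0 s1=1 s3=0 s0=1 s5=1
t0.Δ2 clk=1 s4=0 s2=0 s1=1 s3=0 s0=1 s5=1
t0.Δ3 clk=1 s4=0 s2=0 s1=1 s3=0 s0=0 s5=0
t0.Δ4 clk=1 s4=0 s2=0 s1=0 s3=0 s0=0 s5=0
t1.Δ0 clk=1 s4=0 s2=0 s1=0 s3=0 s0=0 s5=0
t1.Δ1 clk=0 s4=0 s2=0 s1=0 s3=0 s0=0 s5=0

4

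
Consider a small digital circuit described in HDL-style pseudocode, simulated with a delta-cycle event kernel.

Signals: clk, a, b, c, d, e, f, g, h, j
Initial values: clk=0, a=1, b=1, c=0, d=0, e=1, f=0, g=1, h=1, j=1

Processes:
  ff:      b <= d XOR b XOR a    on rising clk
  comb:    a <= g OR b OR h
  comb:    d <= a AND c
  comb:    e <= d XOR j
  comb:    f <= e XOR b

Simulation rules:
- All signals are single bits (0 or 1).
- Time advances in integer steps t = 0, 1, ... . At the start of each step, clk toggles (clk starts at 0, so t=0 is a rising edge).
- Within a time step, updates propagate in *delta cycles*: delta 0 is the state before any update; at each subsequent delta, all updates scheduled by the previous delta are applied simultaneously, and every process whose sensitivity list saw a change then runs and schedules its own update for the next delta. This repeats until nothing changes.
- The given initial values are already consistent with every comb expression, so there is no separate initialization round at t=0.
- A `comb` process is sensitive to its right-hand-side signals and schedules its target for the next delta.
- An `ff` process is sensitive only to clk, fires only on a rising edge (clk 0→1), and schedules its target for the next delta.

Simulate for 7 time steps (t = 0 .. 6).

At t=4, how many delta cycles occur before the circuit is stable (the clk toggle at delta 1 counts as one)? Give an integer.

3

[bits: f,d,g,clk,j,c,h,a,e,b]
t=0: Δ0=0010101111 Δ1=0011101111 Δ2=0011101110 Δ3=1011101110 | 3Δ
t=1: Δ0=1011101110 Δ1=1010101110 | 1Δ
t=2: Δ0=1010101110 Δ1=1011101110 Δ2=1011101111 Δ3=0011101111 | 3Δ
t=3: Δ0=0011101111 Δ1=0010101111 | 1Δ
t=4: Δ0=0010101111 Δ1=0011101111 Δ2=0011101110 Δ3=1011101110 | 3Δ
t=5: Δ0=1011101110 Δ1=1010101110 | 1Δ
t=6: Δ0=1010101110 Δ1=1011101110 Δ2=1011101111 Δ3=0011101111 | 3Δ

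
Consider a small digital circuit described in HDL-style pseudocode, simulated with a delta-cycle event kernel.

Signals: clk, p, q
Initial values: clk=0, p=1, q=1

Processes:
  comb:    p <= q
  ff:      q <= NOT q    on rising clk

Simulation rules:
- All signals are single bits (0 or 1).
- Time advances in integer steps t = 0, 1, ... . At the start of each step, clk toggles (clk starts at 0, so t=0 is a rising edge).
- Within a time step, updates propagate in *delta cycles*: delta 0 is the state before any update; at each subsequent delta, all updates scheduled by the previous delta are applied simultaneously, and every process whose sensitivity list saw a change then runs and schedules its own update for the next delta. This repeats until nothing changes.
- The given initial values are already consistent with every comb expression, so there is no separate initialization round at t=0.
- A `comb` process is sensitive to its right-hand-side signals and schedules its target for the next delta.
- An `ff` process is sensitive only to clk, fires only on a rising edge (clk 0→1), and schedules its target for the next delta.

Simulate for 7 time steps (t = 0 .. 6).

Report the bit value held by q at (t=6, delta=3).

t0.Δ0 p=1 q=1 clk=0
t0.Δ1 p=1 q=1 clk=1
t0.Δ2 p=1 q=0 clk=1
t0.Δ3 p=0 q=0 clk=1
t1.Δ0 p=0 q=0 clk=1
t1.Δ1 p=0 q=0 clk=0
t2.Δ0 p=0 q=0 clk=0
t2.Δ1 p=0 q=0 clk=1
t2.Δ2 p=0 q=1 clk=1
t2.Δ3 p=1 q=1 clk=1
t3.Δ0 p=1 q=1 clk=1
t3.Δ1 p=1 q=1 clk=0
t4.Δ0 p=1 q=1 clk=0
t4.Δ1 p=1 q=1 clk=1
t4.Δ2 p=1 q=0 clk=1
t4.Δ3 p=0 q=0 clk=1
t5.Δ0 p=0 q=0 clk=1
t5.Δ1 p=0 q=0 clk=0
t6.Δ0 p=0 q=0 clk=0
t6.Δ1 p=0 q=0 clk=1
t6.Δ2 p=0 q=1 clk=1
t6.Δ3 p=1 q=1 clk=1

1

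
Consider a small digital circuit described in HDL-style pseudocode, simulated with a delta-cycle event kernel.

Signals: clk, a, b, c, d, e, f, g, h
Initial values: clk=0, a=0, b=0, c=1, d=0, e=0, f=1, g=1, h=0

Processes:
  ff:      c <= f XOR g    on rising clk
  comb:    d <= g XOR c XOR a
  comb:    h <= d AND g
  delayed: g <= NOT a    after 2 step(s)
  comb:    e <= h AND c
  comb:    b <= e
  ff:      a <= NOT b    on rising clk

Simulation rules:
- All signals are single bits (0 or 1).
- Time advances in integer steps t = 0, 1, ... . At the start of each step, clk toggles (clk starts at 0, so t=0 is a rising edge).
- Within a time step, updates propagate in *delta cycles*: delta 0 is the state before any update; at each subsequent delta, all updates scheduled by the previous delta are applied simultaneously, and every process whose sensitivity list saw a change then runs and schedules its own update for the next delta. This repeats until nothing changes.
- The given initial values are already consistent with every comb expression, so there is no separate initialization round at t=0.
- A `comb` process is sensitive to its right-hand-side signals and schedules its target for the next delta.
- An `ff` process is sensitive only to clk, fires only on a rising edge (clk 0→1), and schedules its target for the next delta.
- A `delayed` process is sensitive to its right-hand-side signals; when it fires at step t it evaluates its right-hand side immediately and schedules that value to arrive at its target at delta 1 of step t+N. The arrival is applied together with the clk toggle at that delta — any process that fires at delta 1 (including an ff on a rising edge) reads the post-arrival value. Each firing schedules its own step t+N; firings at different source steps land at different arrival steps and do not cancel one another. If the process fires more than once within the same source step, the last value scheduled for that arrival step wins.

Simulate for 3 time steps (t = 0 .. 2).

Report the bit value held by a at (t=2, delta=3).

t=0 Δ0: d=0 f=1 a=0 h=0 g=1 clk=0 c=1 b=0 e=0
  Δ1: clk:0→1
  Δ2: a:0→1, c:1→0
  (2Δ to stable)
t=1 Δ0: d=0 f=1 a=1 h=0 g=1 clk=1 c=0 b=0 e=0
  Δ1: clk:1→0
  (1Δ to stable)
t=2 Δ0: d=0 f=1 a=1 h=0 g=1 clk=0 c=0 b=0 e=0
  Δ1: g:1→0, clk:0→1
  Δ2: d:0→1, c:0→1
  Δ3: d:1→0
  (3Δ to stable)

1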